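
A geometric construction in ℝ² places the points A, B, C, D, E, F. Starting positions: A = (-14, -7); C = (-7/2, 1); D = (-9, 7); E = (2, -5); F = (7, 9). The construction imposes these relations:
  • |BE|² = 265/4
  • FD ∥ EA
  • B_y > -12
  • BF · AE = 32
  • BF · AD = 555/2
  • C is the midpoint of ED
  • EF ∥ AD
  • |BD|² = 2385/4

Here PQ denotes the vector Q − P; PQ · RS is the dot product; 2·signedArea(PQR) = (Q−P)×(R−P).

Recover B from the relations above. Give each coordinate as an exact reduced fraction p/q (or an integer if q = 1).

B = (15/2, -11)

1. B_x = 15/2  [BF · AD = 555/2 ∩ BF · AE = 32]
2. B_y = -11  [BF · AD = 555/2 ∩ BF · AE = 32]
   → B = (15/2, -11)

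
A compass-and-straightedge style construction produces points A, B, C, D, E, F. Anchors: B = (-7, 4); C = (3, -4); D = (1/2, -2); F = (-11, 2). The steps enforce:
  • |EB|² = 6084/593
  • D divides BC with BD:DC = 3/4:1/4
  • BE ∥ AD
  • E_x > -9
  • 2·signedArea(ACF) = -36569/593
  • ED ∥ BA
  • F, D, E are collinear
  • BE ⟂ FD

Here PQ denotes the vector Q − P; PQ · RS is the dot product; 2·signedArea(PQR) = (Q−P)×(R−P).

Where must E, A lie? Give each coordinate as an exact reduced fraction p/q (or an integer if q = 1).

1. E_x = -4775/593  [F, D, E are collinear ∩ BE ⟂ FD]
2. E_y = 578/593  [F, D, E are collinear ∩ BE ⟂ FD]
   → E = (-4775/593, 578/593)
3. A_x = 1841/1186  [BE ∥ AD ∩ ED ∥ BA]
4. A_y = 608/593  [BE ∥ AD ∩ ED ∥ BA]
   → A = (1841/1186, 608/593)

A = (1841/1186, 608/593)
E = (-4775/593, 578/593)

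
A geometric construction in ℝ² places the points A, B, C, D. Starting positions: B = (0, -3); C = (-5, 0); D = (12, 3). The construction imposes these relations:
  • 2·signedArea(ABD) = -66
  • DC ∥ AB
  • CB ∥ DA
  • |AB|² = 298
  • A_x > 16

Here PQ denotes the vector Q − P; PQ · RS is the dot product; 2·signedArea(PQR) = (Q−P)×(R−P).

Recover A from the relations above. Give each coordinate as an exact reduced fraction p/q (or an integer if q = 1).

1. A_x = 17  [DC ∥ AB ∩ CB ∥ DA]
2. A_y = 0  [DC ∥ AB ∩ CB ∥ DA]
   → A = (17, 0)

A = (17, 0)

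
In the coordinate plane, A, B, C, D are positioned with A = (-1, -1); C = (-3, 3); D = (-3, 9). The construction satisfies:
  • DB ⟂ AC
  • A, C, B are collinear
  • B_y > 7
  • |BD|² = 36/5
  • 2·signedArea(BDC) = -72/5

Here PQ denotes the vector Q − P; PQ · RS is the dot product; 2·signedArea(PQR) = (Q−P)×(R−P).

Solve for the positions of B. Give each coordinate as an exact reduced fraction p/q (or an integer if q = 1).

1. B_x = -27/5  [A, C, B are collinear ∩ DB ⟂ AC]
2. B_y = 39/5  [A, C, B are collinear ∩ DB ⟂ AC]
   → B = (-27/5, 39/5)

B = (-27/5, 39/5)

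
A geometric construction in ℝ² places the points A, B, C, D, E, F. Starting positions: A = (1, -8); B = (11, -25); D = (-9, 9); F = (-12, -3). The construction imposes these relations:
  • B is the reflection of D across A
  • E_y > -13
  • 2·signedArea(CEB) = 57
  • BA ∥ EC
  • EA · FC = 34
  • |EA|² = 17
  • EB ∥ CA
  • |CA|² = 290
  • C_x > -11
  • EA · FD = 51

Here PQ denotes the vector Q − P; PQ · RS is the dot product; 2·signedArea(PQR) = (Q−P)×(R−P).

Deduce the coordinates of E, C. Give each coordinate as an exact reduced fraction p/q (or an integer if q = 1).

1. E_x = 0  [line -3·x + -12·y + -144 = 0 ∩ |EA|² = 17]
2. E_y = -12  [line -3·x + -12·y + -144 = 0 ∩ |EA|² = 17]
   → E = (0, -12)
3. C_x = -10  [EB ∥ CA ∩ BA ∥ EC]
4. C_y = 5  [EB ∥ CA ∩ BA ∥ EC]
   → C = (-10, 5)

C = (-10, 5)
E = (0, -12)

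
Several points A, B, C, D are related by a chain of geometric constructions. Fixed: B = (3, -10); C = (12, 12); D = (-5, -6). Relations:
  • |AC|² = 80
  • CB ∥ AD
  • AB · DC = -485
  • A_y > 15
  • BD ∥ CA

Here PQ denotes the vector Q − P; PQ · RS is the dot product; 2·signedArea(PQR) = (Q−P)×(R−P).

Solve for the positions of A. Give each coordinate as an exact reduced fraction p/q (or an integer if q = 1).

1. A_x = 4  [CB ∥ AD ∩ BD ∥ CA]
2. A_y = 16  [CB ∥ AD ∩ BD ∥ CA]
   → A = (4, 16)

A = (4, 16)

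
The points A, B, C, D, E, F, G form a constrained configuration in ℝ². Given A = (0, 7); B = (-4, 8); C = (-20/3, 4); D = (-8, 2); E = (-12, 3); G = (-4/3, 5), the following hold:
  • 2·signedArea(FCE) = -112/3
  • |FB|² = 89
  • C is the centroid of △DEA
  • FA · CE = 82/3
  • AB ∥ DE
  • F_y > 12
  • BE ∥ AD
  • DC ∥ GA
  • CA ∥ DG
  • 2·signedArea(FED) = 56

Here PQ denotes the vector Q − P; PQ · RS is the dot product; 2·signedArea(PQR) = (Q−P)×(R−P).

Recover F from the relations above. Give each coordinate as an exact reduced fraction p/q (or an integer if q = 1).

1. F_x = 4  [2·signedArea(FCE) = -112/3 ∩ 2·signedArea(FED) = 56]
2. F_y = 13  [2·signedArea(FCE) = -112/3 ∩ 2·signedArea(FED) = 56]
   → F = (4, 13)

F = (4, 13)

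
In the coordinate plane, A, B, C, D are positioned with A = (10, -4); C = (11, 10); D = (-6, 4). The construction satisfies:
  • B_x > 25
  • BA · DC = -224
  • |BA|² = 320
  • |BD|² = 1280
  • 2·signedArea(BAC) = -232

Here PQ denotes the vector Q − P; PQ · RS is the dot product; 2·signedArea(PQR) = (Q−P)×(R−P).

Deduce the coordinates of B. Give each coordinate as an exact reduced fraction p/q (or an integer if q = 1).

1. B_x = 26  [2·signedArea(BAC) = -232 ∩ BA · DC = -224]
2. B_y = -12  [2·signedArea(BAC) = -232 ∩ BA · DC = -224]
   → B = (26, -12)

B = (26, -12)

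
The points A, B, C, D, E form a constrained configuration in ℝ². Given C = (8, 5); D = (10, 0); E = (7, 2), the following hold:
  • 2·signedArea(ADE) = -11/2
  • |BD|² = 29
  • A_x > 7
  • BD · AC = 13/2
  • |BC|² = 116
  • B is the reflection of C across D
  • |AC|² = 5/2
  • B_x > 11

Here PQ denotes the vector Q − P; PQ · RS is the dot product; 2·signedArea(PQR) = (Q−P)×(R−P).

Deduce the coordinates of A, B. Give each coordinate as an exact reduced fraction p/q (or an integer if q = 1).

1. A_x = 15/2  [line -2·x + -3·y + 51/2 = 0 ∩ |AC|² = 5/2]
2. A_y = 7/2  [line -2·x + -3·y + 51/2 = 0 ∩ |AC|² = 5/2]
   → A = (15/2, 7/2)
3. B_x = 12  [B is the reflection of C across D]
4. B_y = -5  [B is the reflection of C across D]
   → B = (12, -5)

A = (15/2, 7/2)
B = (12, -5)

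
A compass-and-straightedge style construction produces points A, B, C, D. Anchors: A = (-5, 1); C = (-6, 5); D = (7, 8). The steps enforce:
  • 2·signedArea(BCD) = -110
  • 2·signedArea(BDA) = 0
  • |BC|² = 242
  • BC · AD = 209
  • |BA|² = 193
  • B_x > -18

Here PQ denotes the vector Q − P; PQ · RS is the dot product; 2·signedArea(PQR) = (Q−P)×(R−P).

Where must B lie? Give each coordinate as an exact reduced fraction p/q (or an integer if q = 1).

B = (-17, -6)

1. B_x = -17  [2·signedArea(BDA) = 0 ∩ 2·signedArea(BCD) = -110]
2. B_y = -6  [2·signedArea(BDA) = 0 ∩ 2·signedArea(BCD) = -110]
   → B = (-17, -6)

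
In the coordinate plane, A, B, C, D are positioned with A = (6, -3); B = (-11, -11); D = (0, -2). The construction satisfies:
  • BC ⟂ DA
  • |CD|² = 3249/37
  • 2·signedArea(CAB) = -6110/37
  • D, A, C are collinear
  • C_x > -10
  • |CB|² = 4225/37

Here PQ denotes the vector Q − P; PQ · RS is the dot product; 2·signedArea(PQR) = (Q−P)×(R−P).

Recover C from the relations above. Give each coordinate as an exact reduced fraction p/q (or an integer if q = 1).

1. C_x = -342/37  [D, A, C are collinear ∩ BC ⟂ DA]
2. C_y = -17/37  [D, A, C are collinear ∩ BC ⟂ DA]
   → C = (-342/37, -17/37)

C = (-342/37, -17/37)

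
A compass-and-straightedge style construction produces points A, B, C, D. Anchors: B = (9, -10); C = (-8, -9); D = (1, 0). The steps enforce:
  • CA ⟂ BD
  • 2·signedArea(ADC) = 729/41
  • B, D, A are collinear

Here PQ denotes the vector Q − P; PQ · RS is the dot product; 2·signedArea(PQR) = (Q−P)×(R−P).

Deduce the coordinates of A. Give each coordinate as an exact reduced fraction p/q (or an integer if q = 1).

1. A_x = 77/41  [B, D, A are collinear ∩ CA ⟂ BD]
2. A_y = -45/41  [B, D, A are collinear ∩ CA ⟂ BD]
   → A = (77/41, -45/41)

A = (77/41, -45/41)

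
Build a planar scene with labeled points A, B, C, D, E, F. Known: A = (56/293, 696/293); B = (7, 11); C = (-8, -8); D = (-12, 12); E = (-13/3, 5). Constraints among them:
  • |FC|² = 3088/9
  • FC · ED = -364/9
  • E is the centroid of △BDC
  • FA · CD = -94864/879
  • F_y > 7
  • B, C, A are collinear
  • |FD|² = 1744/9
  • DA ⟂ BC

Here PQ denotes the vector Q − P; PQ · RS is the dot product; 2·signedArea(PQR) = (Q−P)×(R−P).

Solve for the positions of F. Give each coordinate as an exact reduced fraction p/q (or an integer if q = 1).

1. F_x = 4/3  [FC · ED = -364/9 ∩ FA · CD = -94864/879]
2. F_y = 8  [FC · ED = -364/9 ∩ FA · CD = -94864/879]
   → F = (4/3, 8)

F = (4/3, 8)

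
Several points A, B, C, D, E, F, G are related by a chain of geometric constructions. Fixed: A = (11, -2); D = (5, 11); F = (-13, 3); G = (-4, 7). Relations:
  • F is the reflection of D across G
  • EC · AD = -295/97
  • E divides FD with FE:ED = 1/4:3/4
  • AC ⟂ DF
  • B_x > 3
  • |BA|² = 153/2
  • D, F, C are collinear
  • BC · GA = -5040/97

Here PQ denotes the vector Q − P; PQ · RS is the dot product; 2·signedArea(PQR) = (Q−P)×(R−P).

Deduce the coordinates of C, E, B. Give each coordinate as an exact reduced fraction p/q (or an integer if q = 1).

B = (7/2, 5/2)
C = (503/97, 1075/97)
E = (-17/2, 5)

1. C_x = 503/97  [D, F, C are collinear ∩ AC ⟂ DF]
2. C_y = 1075/97  [D, F, C are collinear ∩ AC ⟂ DF]
   → C = (503/97, 1075/97)
3. E_x = -17/2  [E divides FD with FE:ED = 1/4:3/4]
4. E_y = 5  [E divides FD with FE:ED = 1/4:3/4]
   → E = (-17/2, 5)
5. B_x = 7/2  [line -15·x + 9·y + 30 = 0 ∩ |BA|² = 153/2]
6. B_y = 5/2  [line -15·x + 9·y + 30 = 0 ∩ |BA|² = 153/2]
   → B = (7/2, 5/2)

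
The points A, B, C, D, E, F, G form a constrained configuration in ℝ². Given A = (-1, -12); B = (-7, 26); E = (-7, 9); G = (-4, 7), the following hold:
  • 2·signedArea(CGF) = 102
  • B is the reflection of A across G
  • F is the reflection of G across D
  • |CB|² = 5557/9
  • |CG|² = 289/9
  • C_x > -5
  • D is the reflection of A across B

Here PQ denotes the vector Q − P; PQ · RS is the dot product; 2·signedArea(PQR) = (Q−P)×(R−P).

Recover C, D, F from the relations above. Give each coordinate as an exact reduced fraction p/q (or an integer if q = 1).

C = (-4, 4/3)
D = (-13, 64)
F = (-22, 121)

1. D_x = -13  [D is the reflection of A across B]
2. D_y = 64  [D is the reflection of A across B]
   → D = (-13, 64)
3. F_x = -22  [F is the reflection of G across D]
4. F_y = 121  [F is the reflection of G across D]
   → F = (-22, 121)
5. C_x = -4  [line -114·x + -18·y + -432 = 0 ∩ |CB|² = 5557/9]
6. C_y = 4/3  [line -114·x + -18·y + -432 = 0 ∩ |CB|² = 5557/9]
   → C = (-4, 4/3)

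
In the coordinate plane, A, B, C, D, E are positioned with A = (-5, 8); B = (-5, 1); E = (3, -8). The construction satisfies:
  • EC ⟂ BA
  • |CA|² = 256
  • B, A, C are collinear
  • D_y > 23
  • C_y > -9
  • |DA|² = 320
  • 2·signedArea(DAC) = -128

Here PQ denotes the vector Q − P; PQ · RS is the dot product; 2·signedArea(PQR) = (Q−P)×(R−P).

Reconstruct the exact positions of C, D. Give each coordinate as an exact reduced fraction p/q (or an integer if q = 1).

C = (-5, -8)
D = (-13, 24)

1. C_x = -5  [B, A, C are collinear ∩ EC ⟂ BA]
2. C_y = -8  [B, A, C are collinear ∩ EC ⟂ BA]
   → C = (-5, -8)
3. D_x = -13  [2·signedArea(DAC) = -128]
4. D_y = 24  [|DA|² = 320]
   → D = (-13, 24)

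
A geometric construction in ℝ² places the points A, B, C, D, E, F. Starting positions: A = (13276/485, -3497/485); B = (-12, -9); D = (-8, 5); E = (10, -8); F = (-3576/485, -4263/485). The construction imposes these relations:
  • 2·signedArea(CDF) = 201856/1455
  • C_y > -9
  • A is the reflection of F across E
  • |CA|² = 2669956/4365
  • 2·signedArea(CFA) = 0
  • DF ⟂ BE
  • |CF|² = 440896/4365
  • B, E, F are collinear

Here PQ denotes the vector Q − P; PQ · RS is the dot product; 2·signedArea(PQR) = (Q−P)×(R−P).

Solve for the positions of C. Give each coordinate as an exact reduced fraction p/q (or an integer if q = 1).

1. C_x = 8/3  [2·signedArea(CFA) = 0 ∩ 2·signedArea(CDF) = 201856/1455]
2. C_y = -25/3  [2·signedArea(CFA) = 0 ∩ 2·signedArea(CDF) = 201856/1455]
   → C = (8/3, -25/3)

C = (8/3, -25/3)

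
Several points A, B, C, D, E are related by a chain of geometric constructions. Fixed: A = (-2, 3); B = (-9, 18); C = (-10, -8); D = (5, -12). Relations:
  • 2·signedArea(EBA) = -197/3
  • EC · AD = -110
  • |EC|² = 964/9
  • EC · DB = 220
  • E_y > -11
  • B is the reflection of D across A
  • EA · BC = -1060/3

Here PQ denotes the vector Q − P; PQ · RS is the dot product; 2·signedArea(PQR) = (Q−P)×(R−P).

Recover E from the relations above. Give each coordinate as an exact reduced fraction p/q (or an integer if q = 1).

E = (0, -32/3)

1. E_x = 0  [EC · DB = 220 ∩ 2·signedArea(EBA) = -197/3]
2. E_y = -32/3  [EC · DB = 220 ∩ 2·signedArea(EBA) = -197/3]
   → E = (0, -32/3)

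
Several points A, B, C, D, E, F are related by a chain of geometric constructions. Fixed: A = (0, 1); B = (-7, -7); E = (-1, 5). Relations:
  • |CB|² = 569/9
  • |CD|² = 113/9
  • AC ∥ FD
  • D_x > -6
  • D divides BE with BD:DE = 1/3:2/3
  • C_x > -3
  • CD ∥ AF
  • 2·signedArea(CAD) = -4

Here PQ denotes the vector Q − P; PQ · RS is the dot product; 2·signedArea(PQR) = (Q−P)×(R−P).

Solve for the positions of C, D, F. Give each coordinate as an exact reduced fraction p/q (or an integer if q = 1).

1. D_x = -5  [D divides BE with BD:DE = 1/3:2/3]
2. D_y = -3  [D divides BE with BD:DE = 1/3:2/3]
   → D = (-5, -3)
3. C_x = -8/3  [line 4·x + -5·y + 9 = 0 ∩ |CD|² = 113/9]
4. C_y = -1/3  [line 4·x + -5·y + 9 = 0 ∩ |CD|² = 113/9]
   → C = (-8/3, -1/3)
5. F_x = -7/3  [AC ∥ FD ∩ CD ∥ AF]
6. F_y = -5/3  [AC ∥ FD ∩ CD ∥ AF]
   → F = (-7/3, -5/3)

C = (-8/3, -1/3)
D = (-5, -3)
F = (-7/3, -5/3)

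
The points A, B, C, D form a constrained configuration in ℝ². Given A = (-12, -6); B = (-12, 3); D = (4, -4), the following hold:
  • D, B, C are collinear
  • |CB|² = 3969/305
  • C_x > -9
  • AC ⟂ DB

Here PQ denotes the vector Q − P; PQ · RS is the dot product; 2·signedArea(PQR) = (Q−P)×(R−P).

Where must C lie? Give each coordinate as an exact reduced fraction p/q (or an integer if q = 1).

C = (-2652/305, 474/305)

1. C_x = -2652/305  [D, B, C are collinear ∩ AC ⟂ DB]
2. C_y = 474/305  [D, B, C are collinear ∩ AC ⟂ DB]
   → C = (-2652/305, 474/305)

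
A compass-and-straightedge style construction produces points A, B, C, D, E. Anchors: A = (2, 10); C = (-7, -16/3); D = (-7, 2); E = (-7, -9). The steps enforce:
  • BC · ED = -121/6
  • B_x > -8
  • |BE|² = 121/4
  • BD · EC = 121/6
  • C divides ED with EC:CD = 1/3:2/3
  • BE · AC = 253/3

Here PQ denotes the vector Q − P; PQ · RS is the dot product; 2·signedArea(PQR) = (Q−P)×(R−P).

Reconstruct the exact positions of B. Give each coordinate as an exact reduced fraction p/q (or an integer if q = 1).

1. B_x = -7  [BC · ED = -121/6 ∩ BE · AC = 253/3]
2. B_y = -7/2  [BC · ED = -121/6 ∩ BE · AC = 253/3]
   → B = (-7, -7/2)

B = (-7, -7/2)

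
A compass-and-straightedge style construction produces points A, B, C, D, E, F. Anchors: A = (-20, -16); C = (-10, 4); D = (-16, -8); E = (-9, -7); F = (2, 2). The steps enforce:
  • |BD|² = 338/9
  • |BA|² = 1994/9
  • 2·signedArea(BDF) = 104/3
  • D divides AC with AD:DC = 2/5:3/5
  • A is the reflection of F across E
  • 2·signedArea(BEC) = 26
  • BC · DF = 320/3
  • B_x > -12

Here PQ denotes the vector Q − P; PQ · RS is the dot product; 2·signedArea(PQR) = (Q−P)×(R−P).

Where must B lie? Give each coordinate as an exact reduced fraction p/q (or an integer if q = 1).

B = (-35/3, -11/3)

1. B_x = -35/3  [2·signedArea(BDF) = 104/3 ∩ BC · DF = 320/3]
2. B_y = -11/3  [2·signedArea(BDF) = 104/3 ∩ BC · DF = 320/3]
   → B = (-35/3, -11/3)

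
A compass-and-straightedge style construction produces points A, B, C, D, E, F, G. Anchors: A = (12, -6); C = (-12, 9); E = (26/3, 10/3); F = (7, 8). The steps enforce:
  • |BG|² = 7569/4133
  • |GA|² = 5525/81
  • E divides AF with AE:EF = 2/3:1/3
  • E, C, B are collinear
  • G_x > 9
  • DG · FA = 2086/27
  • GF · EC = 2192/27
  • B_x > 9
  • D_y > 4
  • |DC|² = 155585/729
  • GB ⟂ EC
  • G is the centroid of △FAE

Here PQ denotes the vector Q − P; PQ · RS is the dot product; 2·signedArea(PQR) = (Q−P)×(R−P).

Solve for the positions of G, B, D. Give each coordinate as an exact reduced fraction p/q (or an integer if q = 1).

1. G_x = 83/9  [G is the centroid of △FAE]
2. G_y = 16/9  [G is the centroid of △FAE]
   → G = (83/9, 16/9)
3. B_x = 356350/37197  [E, C, B are collinear ∩ GB ⟂ EC]
4. B_y = 114674/37197  [E, C, B are collinear ∩ GB ⟂ EC]
   → B = (356350/37197, 114674/37197)
5. D_x = 53/27  [line -5·x + 14·y + -1513/27 = 0 ∩ |DC|² = 155585/729]
6. D_y = 127/27  [line -5·x + 14·y + -1513/27 = 0 ∩ |DC|² = 155585/729]
   → D = (53/27, 127/27)

B = (356350/37197, 114674/37197)
D = (53/27, 127/27)
G = (83/9, 16/9)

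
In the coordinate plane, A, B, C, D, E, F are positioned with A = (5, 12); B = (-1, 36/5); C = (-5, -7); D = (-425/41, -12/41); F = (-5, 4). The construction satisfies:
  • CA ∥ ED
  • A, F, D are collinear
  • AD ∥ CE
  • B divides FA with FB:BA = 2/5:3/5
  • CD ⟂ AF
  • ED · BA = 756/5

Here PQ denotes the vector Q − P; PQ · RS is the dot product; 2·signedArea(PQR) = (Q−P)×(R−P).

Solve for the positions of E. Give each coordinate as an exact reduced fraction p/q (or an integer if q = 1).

1. E_x = -835/41  [CA ∥ ED ∩ AD ∥ CE]
2. E_y = -791/41  [CA ∥ ED ∩ AD ∥ CE]
   → E = (-835/41, -791/41)

E = (-835/41, -791/41)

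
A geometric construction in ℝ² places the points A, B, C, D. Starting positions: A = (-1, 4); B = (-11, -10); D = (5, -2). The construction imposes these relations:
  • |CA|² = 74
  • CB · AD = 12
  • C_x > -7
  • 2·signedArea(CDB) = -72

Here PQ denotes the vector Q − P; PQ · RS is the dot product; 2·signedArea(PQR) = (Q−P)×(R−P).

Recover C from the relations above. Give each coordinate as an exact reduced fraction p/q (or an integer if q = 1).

1. C_x = -6  [2·signedArea(CDB) = -72 ∩ CB · AD = 12]
2. C_y = -3  [2·signedArea(CDB) = -72 ∩ CB · AD = 12]
   → C = (-6, -3)

C = (-6, -3)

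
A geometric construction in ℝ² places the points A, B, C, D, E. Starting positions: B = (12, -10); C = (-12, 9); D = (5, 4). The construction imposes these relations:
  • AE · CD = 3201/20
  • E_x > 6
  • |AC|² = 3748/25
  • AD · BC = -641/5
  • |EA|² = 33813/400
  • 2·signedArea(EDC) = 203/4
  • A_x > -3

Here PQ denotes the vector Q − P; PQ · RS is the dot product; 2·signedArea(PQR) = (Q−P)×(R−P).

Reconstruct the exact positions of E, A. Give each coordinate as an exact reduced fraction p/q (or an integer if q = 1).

1. A_x = -12/5  [line 24·x + -19·y + 421/5 = 0 ∩ |AC|² = 3748/25]
2. A_y = 7/5  [line 24·x + -19·y + 421/5 = 0 ∩ |AC|² = 3748/25]
   → A = (-12/5, 7/5)
3. E_x = 27/4  [2·signedArea(EDC) = 203/4 ∩ AE · CD = 3201/20]
4. E_y = 1/2  [2·signedArea(EDC) = 203/4 ∩ AE · CD = 3201/20]
   → E = (27/4, 1/2)

A = (-12/5, 7/5)
E = (27/4, 1/2)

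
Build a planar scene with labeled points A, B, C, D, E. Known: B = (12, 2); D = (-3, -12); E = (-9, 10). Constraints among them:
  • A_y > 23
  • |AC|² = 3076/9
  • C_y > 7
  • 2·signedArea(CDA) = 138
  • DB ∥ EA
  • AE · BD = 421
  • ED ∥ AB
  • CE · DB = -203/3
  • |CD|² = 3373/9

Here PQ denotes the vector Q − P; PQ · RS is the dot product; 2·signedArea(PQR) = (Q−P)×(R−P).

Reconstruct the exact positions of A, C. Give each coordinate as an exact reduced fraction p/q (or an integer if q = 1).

A = (6, 24)
C = (-2, 22/3)

1. A_x = 6  [ED ∥ AB ∩ DB ∥ EA]
2. A_y = 24  [ED ∥ AB ∩ DB ∥ EA]
   → A = (6, 24)
3. C_x = -2  [2·signedArea(CDA) = 138 ∩ CE · DB = -203/3]
4. C_y = 22/3  [2·signedArea(CDA) = 138 ∩ CE · DB = -203/3]
   → C = (-2, 22/3)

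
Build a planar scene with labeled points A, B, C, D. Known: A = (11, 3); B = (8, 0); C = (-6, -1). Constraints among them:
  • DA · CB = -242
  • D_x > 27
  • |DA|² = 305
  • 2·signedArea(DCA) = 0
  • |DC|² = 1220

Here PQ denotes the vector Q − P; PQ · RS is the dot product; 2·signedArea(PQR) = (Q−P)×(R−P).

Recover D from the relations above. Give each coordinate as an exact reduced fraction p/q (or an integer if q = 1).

1. D_x = 28  [2·signedArea(DCA) = 0 ∩ DA · CB = -242]
2. D_y = 7  [2·signedArea(DCA) = 0 ∩ DA · CB = -242]
   → D = (28, 7)

D = (28, 7)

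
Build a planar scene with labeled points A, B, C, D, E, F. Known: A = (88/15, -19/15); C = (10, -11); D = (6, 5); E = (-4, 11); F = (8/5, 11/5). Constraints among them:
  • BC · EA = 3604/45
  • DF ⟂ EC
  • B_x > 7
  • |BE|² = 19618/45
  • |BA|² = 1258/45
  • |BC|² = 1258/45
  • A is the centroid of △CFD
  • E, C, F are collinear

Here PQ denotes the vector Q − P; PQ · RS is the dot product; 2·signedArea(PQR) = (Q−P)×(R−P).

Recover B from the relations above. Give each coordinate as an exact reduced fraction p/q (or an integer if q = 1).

1. B_x = 119/15  [line -148/15·x + 184/15·y + 6908/45 = 0 ∩ |BC|² = 1258/45]
2. B_y = -92/15  [line -148/15·x + 184/15·y + 6908/45 = 0 ∩ |BC|² = 1258/45]
   → B = (119/15, -92/15)

B = (119/15, -92/15)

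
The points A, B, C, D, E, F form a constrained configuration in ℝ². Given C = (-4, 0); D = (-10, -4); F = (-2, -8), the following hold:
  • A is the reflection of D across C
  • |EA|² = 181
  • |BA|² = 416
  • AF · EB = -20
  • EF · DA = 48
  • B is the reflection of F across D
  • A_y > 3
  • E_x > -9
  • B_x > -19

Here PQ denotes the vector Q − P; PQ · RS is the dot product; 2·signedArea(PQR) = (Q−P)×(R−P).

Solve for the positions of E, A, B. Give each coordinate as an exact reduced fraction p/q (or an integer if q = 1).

A = (2, 4)
B = (-18, 0)
E = (-8, -5)

1. A_x = 2  [A is the reflection of D across C]
2. A_y = 4  [A is the reflection of D across C]
   → A = (2, 4)
3. B_x = -18  [B is the reflection of F across D]
4. B_y = 0  [B is the reflection of F across D]
   → B = (-18, 0)
5. E_x = -8  [EF · DA = 48 ∩ AF · EB = -20]
6. E_y = -5  [EF · DA = 48 ∩ AF · EB = -20]
   → E = (-8, -5)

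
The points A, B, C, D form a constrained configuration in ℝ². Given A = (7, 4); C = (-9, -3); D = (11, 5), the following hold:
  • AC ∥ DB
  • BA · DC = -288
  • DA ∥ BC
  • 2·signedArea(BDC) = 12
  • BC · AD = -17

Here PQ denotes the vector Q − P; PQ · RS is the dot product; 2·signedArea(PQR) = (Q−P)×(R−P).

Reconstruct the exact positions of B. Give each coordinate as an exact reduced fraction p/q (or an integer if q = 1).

B = (-5, -2)

1. B_x = -5  [DA ∥ BC ∩ AC ∥ DB]
2. B_y = -2  [DA ∥ BC ∩ AC ∥ DB]
   → B = (-5, -2)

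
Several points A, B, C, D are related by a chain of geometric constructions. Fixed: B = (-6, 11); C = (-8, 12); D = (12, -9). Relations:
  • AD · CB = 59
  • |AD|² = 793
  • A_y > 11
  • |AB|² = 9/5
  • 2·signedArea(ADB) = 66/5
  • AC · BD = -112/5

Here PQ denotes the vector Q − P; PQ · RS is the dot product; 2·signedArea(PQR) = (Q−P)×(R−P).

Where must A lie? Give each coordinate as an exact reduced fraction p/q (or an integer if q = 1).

1. A_x = -36/5  [AC · BD = -112/5 ∩ AD · CB = 59]
2. A_y = 58/5  [AC · BD = -112/5 ∩ AD · CB = 59]
   → A = (-36/5, 58/5)

A = (-36/5, 58/5)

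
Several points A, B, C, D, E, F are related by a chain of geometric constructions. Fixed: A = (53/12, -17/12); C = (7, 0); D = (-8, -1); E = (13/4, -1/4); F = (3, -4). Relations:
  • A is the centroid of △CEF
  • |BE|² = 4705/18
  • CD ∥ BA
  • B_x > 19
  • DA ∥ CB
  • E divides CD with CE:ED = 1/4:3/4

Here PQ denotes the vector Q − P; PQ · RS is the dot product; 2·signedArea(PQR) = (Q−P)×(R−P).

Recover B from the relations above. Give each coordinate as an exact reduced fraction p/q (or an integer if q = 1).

B = (233/12, -5/12)

1. B_x = 233/12  [CD ∥ BA ∩ DA ∥ CB]
2. B_y = -5/12  [CD ∥ BA ∩ DA ∥ CB]
   → B = (233/12, -5/12)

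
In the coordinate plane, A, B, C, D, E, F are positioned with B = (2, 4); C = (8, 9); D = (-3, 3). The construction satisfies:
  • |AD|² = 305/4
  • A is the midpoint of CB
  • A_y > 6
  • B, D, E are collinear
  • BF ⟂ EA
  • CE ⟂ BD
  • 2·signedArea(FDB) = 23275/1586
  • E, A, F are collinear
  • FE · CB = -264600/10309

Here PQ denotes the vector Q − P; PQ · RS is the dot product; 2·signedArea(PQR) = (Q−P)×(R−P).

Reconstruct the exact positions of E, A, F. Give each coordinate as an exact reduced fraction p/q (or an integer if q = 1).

A = (5, 13/2)
E = (227/26, 139/26)
F = (30593/10309, 146977/20618)

1. E_x = 227/26  [B, D, E are collinear ∩ CE ⟂ BD]
2. E_y = 139/26  [B, D, E are collinear ∩ CE ⟂ BD]
   → E = (227/26, 139/26)
3. A_x = 5  [A is the midpoint of CB]
4. A_y = 13/2  [A is the midpoint of CB]
   → A = (5, 13/2)
5. F_x = 30593/10309  [E, A, F are collinear ∩ BF ⟂ EA]
6. F_y = 146977/20618  [E, A, F are collinear ∩ BF ⟂ EA]
   → F = (30593/10309, 146977/20618)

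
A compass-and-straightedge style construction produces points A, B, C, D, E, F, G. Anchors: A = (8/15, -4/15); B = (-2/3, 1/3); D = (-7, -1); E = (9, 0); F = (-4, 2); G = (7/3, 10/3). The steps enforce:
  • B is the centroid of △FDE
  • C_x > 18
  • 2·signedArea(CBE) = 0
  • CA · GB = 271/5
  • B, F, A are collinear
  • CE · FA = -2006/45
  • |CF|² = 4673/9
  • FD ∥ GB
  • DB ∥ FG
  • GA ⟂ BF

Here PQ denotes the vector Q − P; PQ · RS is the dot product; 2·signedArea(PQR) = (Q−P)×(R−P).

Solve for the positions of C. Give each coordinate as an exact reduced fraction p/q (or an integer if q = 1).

1. C_x = 56/3  [2·signedArea(CBE) = 0 ∩ CA · GB = 271/5]
2. C_y = -1/3  [2·signedArea(CBE) = 0 ∩ CA · GB = 271/5]
   → C = (56/3, -1/3)

C = (56/3, -1/3)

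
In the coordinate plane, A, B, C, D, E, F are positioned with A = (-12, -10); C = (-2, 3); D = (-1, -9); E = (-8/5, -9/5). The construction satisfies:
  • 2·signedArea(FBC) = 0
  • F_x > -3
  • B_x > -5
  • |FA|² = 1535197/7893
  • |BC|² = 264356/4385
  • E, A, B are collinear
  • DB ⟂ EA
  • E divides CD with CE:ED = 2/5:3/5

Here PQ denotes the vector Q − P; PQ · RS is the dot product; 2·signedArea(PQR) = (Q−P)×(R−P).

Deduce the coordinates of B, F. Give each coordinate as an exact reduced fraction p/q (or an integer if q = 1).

B = (-20744/4385, -18717/4385)
F = (-38284/13155, 2531/4385)

1. B_x = -20744/4385  [E, A, B are collinear ∩ DB ⟂ EA]
2. B_y = -18717/4385  [E, A, B are collinear ∩ DB ⟂ EA]
   → B = (-20744/4385, -18717/4385)
3. F_x = -38284/13155  [line -31872/4385·x + 11974/4385·y + -99666/4385 = 0 ∩ |FA|² = 1535197/7893]
4. F_y = 2531/4385  [line -31872/4385·x + 11974/4385·y + -99666/4385 = 0 ∩ |FA|² = 1535197/7893]
   → F = (-38284/13155, 2531/4385)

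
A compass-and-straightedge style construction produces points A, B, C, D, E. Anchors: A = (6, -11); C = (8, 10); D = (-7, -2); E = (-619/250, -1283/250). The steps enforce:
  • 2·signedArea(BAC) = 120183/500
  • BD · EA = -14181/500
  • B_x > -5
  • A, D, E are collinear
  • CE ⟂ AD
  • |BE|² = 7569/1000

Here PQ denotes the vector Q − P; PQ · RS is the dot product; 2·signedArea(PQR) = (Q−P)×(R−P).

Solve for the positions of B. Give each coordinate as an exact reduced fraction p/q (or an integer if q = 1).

B = (-2369/500, -1783/500)

1. B_x = -2369/500  [BD · EA = -14181/500 ∩ 2·signedArea(BAC) = 120183/500]
2. B_y = -1783/500  [BD · EA = -14181/500 ∩ 2·signedArea(BAC) = 120183/500]
   → B = (-2369/500, -1783/500)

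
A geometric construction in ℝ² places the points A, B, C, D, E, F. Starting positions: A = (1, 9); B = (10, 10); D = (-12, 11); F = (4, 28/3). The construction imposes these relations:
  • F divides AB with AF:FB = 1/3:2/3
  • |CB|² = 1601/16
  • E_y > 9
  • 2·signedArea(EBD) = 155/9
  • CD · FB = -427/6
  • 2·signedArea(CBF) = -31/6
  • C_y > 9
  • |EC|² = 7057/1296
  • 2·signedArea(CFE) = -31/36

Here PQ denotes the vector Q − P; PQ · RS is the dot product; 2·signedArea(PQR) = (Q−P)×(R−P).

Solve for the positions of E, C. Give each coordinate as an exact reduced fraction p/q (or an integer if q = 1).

C = (0, 39/4)
E = (-7/3, 88/9)

1. C_x = 0  [2·signedArea(CBF) = -31/6 ∩ CD · FB = -427/6]
2. C_y = 39/4  [2·signedArea(CBF) = -31/6 ∩ CD · FB = -427/6]
   → C = (0, 39/4)
3. E_x = -7/3  [2·signedArea(EBD) = 155/9 ∩ 2·signedArea(CFE) = -31/36]
4. E_y = 88/9  [2·signedArea(EBD) = 155/9 ∩ 2·signedArea(CFE) = -31/36]
   → E = (-7/3, 88/9)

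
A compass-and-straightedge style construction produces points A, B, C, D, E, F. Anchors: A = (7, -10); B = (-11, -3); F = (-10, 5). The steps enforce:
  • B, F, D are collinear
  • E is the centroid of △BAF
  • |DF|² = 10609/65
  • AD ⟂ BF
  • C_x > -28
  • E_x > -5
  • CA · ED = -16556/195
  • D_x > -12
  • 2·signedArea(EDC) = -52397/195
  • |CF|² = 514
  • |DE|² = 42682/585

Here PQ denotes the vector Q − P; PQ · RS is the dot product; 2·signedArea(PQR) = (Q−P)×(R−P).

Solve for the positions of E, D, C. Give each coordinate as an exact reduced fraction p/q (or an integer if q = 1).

C = (-27, 20)
D = (-753/65, -499/65)
E = (-14/3, -8/3)

1. E_x = -14/3  [E is the centroid of △BAF]
2. E_y = -8/3  [E is the centroid of △BAF]
   → E = (-14/3, -8/3)
3. D_x = -753/65  [B, F, D are collinear ∩ AD ⟂ BF]
4. D_y = -499/65  [B, F, D are collinear ∩ AD ⟂ BF]
   → D = (-753/65, -499/65)
5. C_x = -27  [CA · ED = -16556/195 ∩ 2·signedArea(EDC) = -52397/195]
6. C_y = 20  [CA · ED = -16556/195 ∩ 2·signedArea(EDC) = -52397/195]
   → C = (-27, 20)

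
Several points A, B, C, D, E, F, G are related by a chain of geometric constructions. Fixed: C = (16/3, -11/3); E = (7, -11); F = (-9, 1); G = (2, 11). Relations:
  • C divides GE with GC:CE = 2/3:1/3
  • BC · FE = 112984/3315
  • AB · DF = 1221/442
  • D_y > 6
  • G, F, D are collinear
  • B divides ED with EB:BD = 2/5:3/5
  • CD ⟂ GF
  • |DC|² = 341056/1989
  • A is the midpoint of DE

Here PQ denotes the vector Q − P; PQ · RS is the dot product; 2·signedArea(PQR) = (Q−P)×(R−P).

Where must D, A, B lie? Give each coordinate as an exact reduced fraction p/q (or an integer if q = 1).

A = (779/442, -550/221)
B = (621/221, -4631/1105)
D = (-768/221, 1331/221)

1. D_x = -768/221  [G, F, D are collinear ∩ CD ⟂ GF]
2. D_y = 1331/221  [G, F, D are collinear ∩ CD ⟂ GF]
   → D = (-768/221, 1331/221)
3. A_x = 779/442  [A is the midpoint of DE]
4. A_y = -550/221  [A is the midpoint of DE]
   → A = (779/442, -550/221)
5. B_x = 621/221  [B divides ED with EB:BD = 2/5:3/5]
6. B_y = -4631/1105  [B divides ED with EB:BD = 2/5:3/5]
   → B = (621/221, -4631/1105)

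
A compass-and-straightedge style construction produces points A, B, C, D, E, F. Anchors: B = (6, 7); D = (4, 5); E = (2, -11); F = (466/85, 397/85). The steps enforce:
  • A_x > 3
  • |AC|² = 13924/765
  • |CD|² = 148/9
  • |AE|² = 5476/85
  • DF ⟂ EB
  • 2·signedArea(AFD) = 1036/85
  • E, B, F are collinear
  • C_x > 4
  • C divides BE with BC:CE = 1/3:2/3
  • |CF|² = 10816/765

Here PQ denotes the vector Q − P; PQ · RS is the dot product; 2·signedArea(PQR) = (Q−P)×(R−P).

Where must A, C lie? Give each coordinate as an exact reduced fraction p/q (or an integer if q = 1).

1. A_x = 318/85  [line -28/85·x + -126/85·y + -294/85 = 0 ∩ |AE|² = 5476/85]
2. A_y = -269/85  [line -28/85·x + -126/85·y + -294/85 = 0 ∩ |AE|² = 5476/85]
   → A = (318/85, -269/85)
3. C_x = 14/3  [C divides BE with BC:CE = 1/3:2/3]
4. C_y = 1  [C divides BE with BC:CE = 1/3:2/3]
   → C = (14/3, 1)

A = (318/85, -269/85)
C = (14/3, 1)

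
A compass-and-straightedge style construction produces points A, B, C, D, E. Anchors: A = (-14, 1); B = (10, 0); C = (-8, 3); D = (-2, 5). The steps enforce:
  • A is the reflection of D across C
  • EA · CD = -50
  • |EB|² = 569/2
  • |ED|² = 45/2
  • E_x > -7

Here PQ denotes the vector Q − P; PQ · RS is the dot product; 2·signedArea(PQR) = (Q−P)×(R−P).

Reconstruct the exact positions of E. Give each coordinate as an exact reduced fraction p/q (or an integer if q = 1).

1. E_x = -13/2  [line -6·x + -2·y + -32 = 0 ∩ |ED|² = 45/2]
2. E_y = 7/2  [line -6·x + -2·y + -32 = 0 ∩ |ED|² = 45/2]
   → E = (-13/2, 7/2)

E = (-13/2, 7/2)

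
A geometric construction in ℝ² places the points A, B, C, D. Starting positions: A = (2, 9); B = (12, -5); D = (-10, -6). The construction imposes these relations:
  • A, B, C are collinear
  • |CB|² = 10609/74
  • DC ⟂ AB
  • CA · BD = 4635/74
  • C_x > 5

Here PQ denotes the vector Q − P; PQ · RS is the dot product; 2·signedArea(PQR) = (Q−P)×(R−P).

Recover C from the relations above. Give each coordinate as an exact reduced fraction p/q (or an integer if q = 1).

1. C_x = 373/74  [A, B, C are collinear ∩ DC ⟂ AB]
2. C_y = 351/74  [A, B, C are collinear ∩ DC ⟂ AB]
   → C = (373/74, 351/74)

C = (373/74, 351/74)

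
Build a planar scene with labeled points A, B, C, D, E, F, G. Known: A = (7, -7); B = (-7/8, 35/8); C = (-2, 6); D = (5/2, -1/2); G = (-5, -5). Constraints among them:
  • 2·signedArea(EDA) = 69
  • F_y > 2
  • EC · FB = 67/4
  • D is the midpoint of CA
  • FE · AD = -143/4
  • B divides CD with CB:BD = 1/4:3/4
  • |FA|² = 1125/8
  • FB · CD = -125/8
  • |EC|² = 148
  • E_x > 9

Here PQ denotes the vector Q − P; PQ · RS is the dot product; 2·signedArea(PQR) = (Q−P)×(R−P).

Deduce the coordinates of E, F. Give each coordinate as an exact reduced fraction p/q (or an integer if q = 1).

1. E_x = 10  [line 13/2·x + 9/2·y + -83 = 0 ∩ |EC|² = 148]
2. E_y = 4  [line 13/2·x + 9/2·y + -83 = 0 ∩ |EC|² = 148]
   → E = (10, 4)
3. F_x = 1/4  [EC · FB = 67/4 ∩ FE · AD = -143/4]
4. F_y = 11/4  [EC · FB = 67/4 ∩ FE · AD = -143/4]
   → F = (1/4, 11/4)

E = (10, 4)
F = (1/4, 11/4)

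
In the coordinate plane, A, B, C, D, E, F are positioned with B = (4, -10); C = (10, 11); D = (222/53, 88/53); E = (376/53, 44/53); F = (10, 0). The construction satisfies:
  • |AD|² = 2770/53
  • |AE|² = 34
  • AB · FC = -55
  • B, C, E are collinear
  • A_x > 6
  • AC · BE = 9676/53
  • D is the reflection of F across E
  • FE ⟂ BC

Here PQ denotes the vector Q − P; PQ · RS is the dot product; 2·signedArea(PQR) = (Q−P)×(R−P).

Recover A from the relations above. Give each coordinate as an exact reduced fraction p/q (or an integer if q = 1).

A = (7, -5)

1. A_x = 7  [AC · BE = 9676/53 ∩ AB · FC = -55]
2. A_y = -5  [AC · BE = 9676/53 ∩ AB · FC = -55]
   → A = (7, -5)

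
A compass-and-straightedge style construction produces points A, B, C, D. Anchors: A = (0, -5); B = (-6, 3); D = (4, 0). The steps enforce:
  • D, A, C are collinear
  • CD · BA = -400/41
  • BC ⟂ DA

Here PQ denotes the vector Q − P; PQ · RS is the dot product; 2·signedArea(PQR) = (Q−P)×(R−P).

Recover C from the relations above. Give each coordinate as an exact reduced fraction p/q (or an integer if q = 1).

C = (64/41, -125/41)

1. C_x = 64/41  [D, A, C are collinear ∩ BC ⟂ DA]
2. C_y = -125/41  [D, A, C are collinear ∩ BC ⟂ DA]
   → C = (64/41, -125/41)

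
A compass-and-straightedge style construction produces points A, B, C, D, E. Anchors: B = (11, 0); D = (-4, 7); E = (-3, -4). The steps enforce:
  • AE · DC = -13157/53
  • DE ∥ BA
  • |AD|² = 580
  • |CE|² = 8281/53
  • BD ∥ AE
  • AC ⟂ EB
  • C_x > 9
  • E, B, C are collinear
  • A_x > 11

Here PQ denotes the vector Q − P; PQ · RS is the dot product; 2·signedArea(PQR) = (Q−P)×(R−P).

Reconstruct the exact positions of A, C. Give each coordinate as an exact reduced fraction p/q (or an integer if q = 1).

1. A_x = 12  [BD ∥ AE ∩ DE ∥ BA]
2. A_y = -11  [BD ∥ AE ∩ DE ∥ BA]
   → A = (12, -11)
3. C_x = 478/53  [E, B, C are collinear ∩ AC ⟂ EB]
4. C_y = -30/53  [E, B, C are collinear ∩ AC ⟂ EB]
   → C = (478/53, -30/53)

A = (12, -11)
C = (478/53, -30/53)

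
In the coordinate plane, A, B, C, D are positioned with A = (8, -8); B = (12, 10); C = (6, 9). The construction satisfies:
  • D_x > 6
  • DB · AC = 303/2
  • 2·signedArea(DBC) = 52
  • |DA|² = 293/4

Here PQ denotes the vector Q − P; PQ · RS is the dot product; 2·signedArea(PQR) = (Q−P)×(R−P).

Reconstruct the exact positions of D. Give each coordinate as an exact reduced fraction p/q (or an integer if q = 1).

1. D_x = 7  [2·signedArea(DBC) = 52 ∩ DB · AC = 303/2]
2. D_y = 1/2  [2·signedArea(DBC) = 52 ∩ DB · AC = 303/2]
   → D = (7, 1/2)

D = (7, 1/2)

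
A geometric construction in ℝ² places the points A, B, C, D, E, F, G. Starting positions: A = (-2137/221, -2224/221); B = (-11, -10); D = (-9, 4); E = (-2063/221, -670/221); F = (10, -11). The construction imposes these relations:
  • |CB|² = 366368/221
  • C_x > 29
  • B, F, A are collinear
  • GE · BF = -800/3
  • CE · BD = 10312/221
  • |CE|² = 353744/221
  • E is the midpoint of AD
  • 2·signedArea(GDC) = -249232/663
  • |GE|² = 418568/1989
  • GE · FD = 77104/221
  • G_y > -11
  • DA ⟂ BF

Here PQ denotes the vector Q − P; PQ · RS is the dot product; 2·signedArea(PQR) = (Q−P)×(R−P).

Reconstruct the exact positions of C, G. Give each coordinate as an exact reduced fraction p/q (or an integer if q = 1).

C = (6557/221, -2638/221)
G = (3, -32/3)

1. C_x = 6557/221  [line -2·x + -14·y + -23818/221 = 0 ∩ |CB|² = 366368/221]
2. C_y = -2638/221  [line -2·x + -14·y + -23818/221 = 0 ∩ |CB|² = 366368/221]
   → C = (6557/221, -2638/221)
3. G_x = 3  [GE · BF = -800/3 ∩ GE · FD = 77104/221]
4. G_y = -32/3  [GE · BF = -800/3 ∩ GE · FD = 77104/221]
   → G = (3, -32/3)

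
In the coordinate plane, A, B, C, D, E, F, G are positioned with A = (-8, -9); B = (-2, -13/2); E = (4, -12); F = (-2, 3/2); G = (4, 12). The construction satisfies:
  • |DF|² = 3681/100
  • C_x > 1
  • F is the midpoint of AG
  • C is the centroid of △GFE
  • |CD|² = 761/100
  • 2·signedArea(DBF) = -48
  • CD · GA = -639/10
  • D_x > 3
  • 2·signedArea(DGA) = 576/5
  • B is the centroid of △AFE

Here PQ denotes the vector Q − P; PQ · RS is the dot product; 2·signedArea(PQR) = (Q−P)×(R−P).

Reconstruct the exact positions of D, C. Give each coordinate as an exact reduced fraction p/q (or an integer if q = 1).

C = (2, 1/2)
D = (4, 12/5)

1. D_x = 4  [2·signedArea(DBF) = -48 ∩ 2·signedArea(DGA) = 576/5]
2. D_y = 12/5  [2·signedArea(DBF) = -48 ∩ 2·signedArea(DGA) = 576/5]
   → D = (4, 12/5)
3. C_x = 2  [C is the centroid of △GFE]
4. C_y = 1/2  [C is the centroid of △GFE]
   → C = (2, 1/2)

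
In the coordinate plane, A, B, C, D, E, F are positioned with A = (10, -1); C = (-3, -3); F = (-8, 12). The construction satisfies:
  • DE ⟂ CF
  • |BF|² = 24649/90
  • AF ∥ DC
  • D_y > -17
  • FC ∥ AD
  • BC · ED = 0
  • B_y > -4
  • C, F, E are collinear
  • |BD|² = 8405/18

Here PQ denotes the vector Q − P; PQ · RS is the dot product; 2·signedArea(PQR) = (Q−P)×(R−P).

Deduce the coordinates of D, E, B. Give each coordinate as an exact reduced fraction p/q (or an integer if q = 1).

B = (-83/30, -37/10)
D = (15, -16)
E = (27/10, -201/10)

1. D_x = 15  [AF ∥ DC ∩ FC ∥ AD]
2. D_y = -16  [AF ∥ DC ∩ FC ∥ AD]
   → D = (15, -16)
3. E_x = 27/10  [C, F, E are collinear ∩ DE ⟂ CF]
4. E_y = -201/10  [C, F, E are collinear ∩ DE ⟂ CF]
   → E = (27/10, -201/10)
5. B_x = -83/30  [line -123/10·x + -41/10·y + -246/5 = 0 ∩ |BD|² = 8405/18]
6. B_y = -37/10  [line -123/10·x + -41/10·y + -246/5 = 0 ∩ |BD|² = 8405/18]
   → B = (-83/30, -37/10)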